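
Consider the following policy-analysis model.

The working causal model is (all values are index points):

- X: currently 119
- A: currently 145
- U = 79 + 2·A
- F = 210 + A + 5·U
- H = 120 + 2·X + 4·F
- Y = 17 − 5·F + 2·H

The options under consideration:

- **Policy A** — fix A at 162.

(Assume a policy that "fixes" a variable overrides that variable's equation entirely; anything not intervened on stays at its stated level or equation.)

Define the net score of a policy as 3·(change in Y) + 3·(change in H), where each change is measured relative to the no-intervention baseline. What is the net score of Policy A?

Baseline:
  X = 119
  A = 145
  U = 79 + 2·145 = 369
  F = 210 + 145 + 5·369 = 2200
  H = 120 + 2·119 + 4·2200 = 9158
  Y = 17 − 5·2200 + 2·9158 = 7333
Policy A (A := 162):
  X = 119
  A = 162
  U = 79 + 2·162 = 403
  F = 210 + 162 + 5·403 = 2387
  H = 120 + 2·119 + 4·2387 = 9906
  Y = 17 − 5·2387 + 2·9906 = 7894
ΔY = 7894 − 7333 = 561; ΔH = 9906 − 9158 = 748
Score = 3·561 + 3·748 = 3927

3927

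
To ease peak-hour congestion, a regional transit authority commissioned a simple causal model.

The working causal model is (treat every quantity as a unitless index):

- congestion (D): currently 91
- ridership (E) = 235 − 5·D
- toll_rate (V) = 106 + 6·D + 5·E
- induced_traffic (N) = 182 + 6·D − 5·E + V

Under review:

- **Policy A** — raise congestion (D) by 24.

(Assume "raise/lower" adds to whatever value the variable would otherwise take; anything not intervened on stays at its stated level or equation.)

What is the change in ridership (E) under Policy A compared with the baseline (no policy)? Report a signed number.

-120

Baseline:
  D = 91
  E = 235 − 5·91 = -220
Policy A (D + 24):
  D = 91 + 24 = 115
  E = 235 − 5·115 = -340
Change in E: -340 − (-220) = -120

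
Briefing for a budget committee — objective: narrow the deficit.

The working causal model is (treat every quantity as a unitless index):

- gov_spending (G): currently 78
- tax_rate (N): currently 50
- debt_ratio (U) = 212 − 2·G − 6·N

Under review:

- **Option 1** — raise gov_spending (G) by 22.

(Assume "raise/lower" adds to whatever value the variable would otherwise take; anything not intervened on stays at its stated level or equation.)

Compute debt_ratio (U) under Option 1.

Option 1 (G + 22):
  G = 78 + 22 = 100
  N = 50
  U = 212 − 2·100 − 6·50 = -288

-288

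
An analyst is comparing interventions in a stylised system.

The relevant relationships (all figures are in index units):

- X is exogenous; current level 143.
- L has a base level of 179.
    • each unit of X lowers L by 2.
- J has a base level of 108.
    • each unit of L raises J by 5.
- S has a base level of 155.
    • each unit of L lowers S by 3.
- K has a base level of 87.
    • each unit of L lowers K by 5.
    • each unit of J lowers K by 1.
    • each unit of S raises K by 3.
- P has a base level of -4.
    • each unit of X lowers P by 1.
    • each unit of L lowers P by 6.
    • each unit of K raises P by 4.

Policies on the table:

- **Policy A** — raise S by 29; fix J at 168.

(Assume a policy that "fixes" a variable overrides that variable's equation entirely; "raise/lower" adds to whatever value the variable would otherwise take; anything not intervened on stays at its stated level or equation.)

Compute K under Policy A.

1969

Policy A (S + 29, J := 168):
  X = 143
  L = 179 − 2·143 = -107
  J = 168
  S = 155 − 3·(-107) (+29 from intervention) = 505
  K = 87 − 5·(-107) − 168 + 3·505 = 1969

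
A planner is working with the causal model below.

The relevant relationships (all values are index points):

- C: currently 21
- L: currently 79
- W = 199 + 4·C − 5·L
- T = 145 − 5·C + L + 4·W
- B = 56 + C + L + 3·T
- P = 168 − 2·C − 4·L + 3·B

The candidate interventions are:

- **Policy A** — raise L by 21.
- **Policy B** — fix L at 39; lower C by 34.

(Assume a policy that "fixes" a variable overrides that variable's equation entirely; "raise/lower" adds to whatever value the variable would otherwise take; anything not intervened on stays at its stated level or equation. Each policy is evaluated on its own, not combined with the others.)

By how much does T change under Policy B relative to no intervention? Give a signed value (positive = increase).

Baseline:
  C = 21
  L = 79
  W = 199 + 4·21 − 5·79 = -112
  T = 145 − 5·21 + 79 + 4·(-112) = -329
Policy B (L := 39, C − 34):
  C = 21 − 34 = -13
  L = 39
  W = 199 + 4·(-13) − 5·39 = -48
  T = 145 − 5·(-13) + 39 + 4·(-48) = 57
Change in T: 57 − (-329) = 386

386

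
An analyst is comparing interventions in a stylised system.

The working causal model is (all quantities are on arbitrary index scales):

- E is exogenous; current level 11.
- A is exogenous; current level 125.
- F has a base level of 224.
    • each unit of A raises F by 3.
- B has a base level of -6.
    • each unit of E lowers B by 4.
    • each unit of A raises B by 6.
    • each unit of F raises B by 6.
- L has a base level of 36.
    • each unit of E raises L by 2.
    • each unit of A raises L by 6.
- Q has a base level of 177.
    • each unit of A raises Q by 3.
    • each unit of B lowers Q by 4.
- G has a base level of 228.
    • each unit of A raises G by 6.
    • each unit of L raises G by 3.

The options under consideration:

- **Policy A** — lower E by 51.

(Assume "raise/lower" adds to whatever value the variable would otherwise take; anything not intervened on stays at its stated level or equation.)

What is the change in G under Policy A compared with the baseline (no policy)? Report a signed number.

Baseline:
  E = 11
  A = 125
  L = 36 + 2·11 + 6·125 = 808
  G = 228 + 6·125 + 3·808 = 3402
Policy A (E − 51):
  E = 11 − 51 = -40
  A = 125
  L = 36 + 2·(-40) + 6·125 = 706
  G = 228 + 6·125 + 3·706 = 3096
Change in G: 3096 − 3402 = -306

-306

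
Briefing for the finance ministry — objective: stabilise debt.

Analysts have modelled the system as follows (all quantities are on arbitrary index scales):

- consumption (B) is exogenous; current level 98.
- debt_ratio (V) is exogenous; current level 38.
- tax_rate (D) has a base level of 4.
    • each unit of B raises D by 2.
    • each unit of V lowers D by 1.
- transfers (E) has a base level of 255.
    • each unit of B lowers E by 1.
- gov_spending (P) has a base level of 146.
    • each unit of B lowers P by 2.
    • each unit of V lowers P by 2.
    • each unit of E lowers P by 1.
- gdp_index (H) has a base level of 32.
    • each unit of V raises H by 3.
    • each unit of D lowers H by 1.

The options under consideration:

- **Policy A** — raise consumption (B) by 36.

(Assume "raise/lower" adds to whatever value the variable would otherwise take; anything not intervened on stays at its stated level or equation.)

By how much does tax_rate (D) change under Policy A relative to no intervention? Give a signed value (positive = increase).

72

Baseline:
  B = 98
  V = 38
  D = 4 + 2·98 − 38 = 162
Policy A (B + 36):
  B = 98 + 36 = 134
  V = 38
  D = 4 + 2·134 − 38 = 234
Change in D: 234 − 162 = 72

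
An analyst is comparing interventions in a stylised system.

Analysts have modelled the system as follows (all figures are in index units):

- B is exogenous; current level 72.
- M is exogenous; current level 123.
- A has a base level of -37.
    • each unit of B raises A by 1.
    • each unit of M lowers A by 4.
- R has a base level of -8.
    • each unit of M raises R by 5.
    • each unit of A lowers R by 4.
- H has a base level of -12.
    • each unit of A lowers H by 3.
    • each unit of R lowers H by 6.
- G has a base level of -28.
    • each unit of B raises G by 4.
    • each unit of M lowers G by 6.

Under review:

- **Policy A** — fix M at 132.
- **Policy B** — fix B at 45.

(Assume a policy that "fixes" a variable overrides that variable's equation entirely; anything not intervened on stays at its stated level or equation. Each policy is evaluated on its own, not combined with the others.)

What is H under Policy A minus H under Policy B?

-459

Policy A (M := 132):
  B = 72
  M = 132
  A = -37 + 72 − 4·132 = -493
  R = -8 + 5·132 − 4·(-493) = 2624
  H = -12 − 3·(-493) − 6·2624 = -14277
Policy B (B := 45):
  B = 45
  M = 123
  A = -37 + 45 − 4·123 = -484
  R = -8 + 5·123 − 4·(-484) = 2543
  H = -12 − 3·(-484) − 6·2543 = -13818
H: -14277 − (-13818) = -459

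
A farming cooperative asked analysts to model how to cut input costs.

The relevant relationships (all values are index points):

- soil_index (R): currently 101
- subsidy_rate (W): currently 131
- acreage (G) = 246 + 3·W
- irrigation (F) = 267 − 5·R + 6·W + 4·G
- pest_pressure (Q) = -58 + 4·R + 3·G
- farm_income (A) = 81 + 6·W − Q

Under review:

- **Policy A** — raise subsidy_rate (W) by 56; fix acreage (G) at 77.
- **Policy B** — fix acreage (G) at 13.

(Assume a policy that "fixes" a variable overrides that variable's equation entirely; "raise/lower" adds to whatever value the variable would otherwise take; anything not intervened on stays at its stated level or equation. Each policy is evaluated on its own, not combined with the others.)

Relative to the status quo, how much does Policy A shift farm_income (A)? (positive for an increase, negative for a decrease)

Baseline:
  R = 101
  W = 131
  G = 246 + 3·131 = 639
  Q = -58 + 4·101 + 3·639 = 2263
  A = 81 + 6·131 − 2263 = -1396
Policy A (W + 56, G := 77):
  R = 101
  W = 131 + 56 = 187
  G = 77
  Q = -58 + 4·101 + 3·77 = 577
  A = 81 + 6·187 − 577 = 626
Change in A: 626 − (-1396) = 2022

2022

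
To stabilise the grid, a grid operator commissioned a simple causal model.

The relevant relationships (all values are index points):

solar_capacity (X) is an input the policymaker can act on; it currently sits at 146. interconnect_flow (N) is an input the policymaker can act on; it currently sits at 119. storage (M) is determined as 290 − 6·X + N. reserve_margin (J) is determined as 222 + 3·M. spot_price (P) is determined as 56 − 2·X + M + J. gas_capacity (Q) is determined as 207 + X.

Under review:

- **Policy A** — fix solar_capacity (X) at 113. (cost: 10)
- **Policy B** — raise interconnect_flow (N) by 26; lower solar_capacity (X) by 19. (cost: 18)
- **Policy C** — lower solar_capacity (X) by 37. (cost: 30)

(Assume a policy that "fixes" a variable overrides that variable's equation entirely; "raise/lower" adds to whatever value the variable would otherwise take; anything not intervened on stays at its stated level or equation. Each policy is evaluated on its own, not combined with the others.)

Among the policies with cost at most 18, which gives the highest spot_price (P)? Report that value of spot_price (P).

-1024

Policy A (X := 113):
  X = 113
  N = 119
  M = 290 − 6·113 + 119 = -269
  J = 222 + 3·(-269) = -585
  P = 56 − 2·113 + (-269) + (-585) = -1024
Policy B (N + 26, X − 19):
  X = 146 − 19 = 127
  N = 119 + 26 = 145
  M = 290 − 6·127 + 145 = -327
  J = 222 + 3·(-327) = -759
  P = 56 − 2·127 + (-327) + (-759) = -1284
Comparing — Policy A: P=-1024, Policy B: P=-1284. Highest is -1024 (Policy A).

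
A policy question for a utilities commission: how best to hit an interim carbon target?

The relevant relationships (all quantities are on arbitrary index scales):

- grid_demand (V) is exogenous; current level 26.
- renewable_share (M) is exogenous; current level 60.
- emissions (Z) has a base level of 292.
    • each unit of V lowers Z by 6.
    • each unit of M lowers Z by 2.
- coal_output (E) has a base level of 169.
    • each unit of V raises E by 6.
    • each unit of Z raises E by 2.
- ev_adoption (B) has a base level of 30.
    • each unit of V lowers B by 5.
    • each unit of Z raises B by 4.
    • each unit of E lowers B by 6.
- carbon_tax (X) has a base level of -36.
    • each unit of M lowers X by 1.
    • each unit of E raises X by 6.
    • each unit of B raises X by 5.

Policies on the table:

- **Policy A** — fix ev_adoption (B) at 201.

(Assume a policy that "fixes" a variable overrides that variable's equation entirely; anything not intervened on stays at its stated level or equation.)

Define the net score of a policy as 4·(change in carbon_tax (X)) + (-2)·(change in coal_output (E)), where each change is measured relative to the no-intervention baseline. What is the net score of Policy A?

Baseline:
  V = 26
  M = 60
  Z = 292 − 6·26 − 2·60 = 16
  E = 169 + 6·26 + 2·16 = 357
  B = 30 − 5·26 + 4·16 − 6·357 = -2178
  X = -36 − 60 + 6·357 + 5·(-2178) = -8844
Policy A (B := 201):
  V = 26
  M = 60
  Z = 292 − 6·26 − 2·60 = 16
  E = 169 + 6·26 + 2·16 = 357
  B = 201
  X = -36 − 60 + 6·357 + 5·201 = 3051
ΔX = 3051 − (-8844) = 11895; ΔE = 357 − 357 = 0
Score = 4·11895 + (-2)·0 = 47580

47580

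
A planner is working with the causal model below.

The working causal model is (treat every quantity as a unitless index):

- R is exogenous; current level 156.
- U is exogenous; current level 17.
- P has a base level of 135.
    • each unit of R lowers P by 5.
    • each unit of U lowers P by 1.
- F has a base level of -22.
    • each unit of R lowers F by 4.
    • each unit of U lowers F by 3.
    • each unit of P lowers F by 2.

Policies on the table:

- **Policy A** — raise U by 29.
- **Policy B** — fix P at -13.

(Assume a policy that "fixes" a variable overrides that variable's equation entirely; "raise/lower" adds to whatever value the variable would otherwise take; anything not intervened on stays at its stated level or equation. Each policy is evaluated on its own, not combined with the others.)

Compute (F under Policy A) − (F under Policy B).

1269

Policy A (U + 29):
  R = 156
  U = 17 + 29 = 46
  P = 135 − 5·156 − 46 = -691
  F = -22 − 4·156 − 3·46 − 2·(-691) = 598
Policy B (P := -13):
  R = 156
  U = 17
  P = -13
  F = -22 − 4·156 − 3·17 − 2·(-13) = -671
F: 598 − (-671) = 1269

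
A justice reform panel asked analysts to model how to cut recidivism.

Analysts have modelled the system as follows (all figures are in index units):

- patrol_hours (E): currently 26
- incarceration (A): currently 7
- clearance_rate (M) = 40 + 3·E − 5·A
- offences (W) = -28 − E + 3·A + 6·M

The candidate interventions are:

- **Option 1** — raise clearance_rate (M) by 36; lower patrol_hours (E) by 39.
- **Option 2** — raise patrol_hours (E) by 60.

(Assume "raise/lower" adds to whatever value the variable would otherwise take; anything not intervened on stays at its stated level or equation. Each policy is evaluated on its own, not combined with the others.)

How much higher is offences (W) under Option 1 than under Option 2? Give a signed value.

-1467

Option 1 (M + 36, E − 39):
  E = 26 − 39 = -13
  A = 7
  M = 40 + 3·(-13) − 5·7 (+36 from intervention) = 2
  W = -28 − (-13) + 3·7 + 6·2 = 18
Option 2 (E + 60):
  E = 26 + 60 = 86
  A = 7
  M = 40 + 3·86 − 5·7 = 263
  W = -28 − 86 + 3·7 + 6·263 = 1485
W: 18 − 1485 = -1467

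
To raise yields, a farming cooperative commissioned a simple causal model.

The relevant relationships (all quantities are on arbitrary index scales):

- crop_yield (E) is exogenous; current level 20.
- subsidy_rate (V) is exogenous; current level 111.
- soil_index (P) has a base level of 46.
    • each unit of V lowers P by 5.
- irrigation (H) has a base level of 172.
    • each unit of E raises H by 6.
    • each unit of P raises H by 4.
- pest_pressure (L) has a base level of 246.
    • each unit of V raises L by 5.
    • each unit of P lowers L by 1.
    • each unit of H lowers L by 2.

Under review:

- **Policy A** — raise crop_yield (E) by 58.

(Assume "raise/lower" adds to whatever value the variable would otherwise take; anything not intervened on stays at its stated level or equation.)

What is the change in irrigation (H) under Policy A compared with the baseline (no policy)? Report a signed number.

348

Baseline:
  E = 20
  V = 111
  P = 46 − 5·111 = -509
  H = 172 + 6·20 + 4·(-509) = -1744
Policy A (E + 58):
  E = 20 + 58 = 78
  V = 111
  P = 46 − 5·111 = -509
  H = 172 + 6·78 + 4·(-509) = -1396
Change in H: -1396 − (-1744) = 348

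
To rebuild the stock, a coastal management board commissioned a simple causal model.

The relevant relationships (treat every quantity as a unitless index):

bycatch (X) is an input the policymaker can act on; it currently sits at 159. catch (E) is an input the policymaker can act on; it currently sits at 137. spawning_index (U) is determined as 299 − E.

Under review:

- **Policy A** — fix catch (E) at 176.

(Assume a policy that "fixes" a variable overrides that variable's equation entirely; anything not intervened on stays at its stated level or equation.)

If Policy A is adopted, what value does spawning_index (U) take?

123

Policy A (E := 176):
  E = 176
  U = 299 − 176 = 123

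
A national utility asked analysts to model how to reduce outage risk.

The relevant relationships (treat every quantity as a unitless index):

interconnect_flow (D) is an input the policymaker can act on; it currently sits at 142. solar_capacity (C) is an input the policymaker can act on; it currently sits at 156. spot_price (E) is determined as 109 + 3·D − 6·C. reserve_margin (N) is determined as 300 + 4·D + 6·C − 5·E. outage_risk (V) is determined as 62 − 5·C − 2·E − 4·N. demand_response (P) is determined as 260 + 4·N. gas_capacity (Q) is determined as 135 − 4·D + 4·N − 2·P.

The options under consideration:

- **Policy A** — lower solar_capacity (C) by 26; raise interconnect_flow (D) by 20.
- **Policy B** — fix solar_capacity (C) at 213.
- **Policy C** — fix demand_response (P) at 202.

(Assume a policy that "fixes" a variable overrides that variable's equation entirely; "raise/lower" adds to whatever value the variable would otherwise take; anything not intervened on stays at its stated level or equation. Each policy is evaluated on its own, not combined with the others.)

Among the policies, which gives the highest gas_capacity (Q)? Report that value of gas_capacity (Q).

Policy A (C − 26, D + 20):
  D = 142 + 20 = 162
  C = 156 − 26 = 130
  E = 109 + 3·162 − 6·130 = -185
  N = 300 + 4·162 + 6·130 − 5·(-185) = 2653
  P = 260 + 4·2653 = 10872
  Q = 135 − 4·162 + 4·2653 − 2·10872 = -11645
Policy B (C := 213):
  D = 142
  C = 213
  E = 109 + 3·142 − 6·213 = -743
  N = 300 + 4·142 + 6·213 − 5·(-743) = 5861
  P = 260 + 4·5861 = 23704
  Q = 135 − 4·142 + 4·5861 − 2·23704 = -24397
Policy C (P := 202):
  D = 142
  C = 156
  E = 109 + 3·142 − 6·156 = -401
  N = 300 + 4·142 + 6·156 − 5·(-401) = 3809
  P = 202
  Q = 135 − 4·142 + 4·3809 − 2·202 = 14399
Comparing — Policy A: Q=-11645, Policy B: Q=-24397, Policy C: Q=14399. Highest is 14399 (Policy C).

14399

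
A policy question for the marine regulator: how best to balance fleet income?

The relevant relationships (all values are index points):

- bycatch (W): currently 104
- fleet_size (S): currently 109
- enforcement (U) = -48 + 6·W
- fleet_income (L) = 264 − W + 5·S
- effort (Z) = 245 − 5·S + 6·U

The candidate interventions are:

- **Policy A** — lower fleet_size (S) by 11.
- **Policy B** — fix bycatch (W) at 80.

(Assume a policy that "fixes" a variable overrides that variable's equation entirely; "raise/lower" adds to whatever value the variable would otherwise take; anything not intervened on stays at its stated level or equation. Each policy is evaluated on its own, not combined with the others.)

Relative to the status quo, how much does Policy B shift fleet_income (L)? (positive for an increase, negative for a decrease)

24

Baseline:
  W = 104
  S = 109
  L = 264 − 104 + 5·109 = 705
Policy B (W := 80):
  W = 80
  S = 109
  L = 264 − 80 + 5·109 = 729
Change in L: 729 − 705 = 24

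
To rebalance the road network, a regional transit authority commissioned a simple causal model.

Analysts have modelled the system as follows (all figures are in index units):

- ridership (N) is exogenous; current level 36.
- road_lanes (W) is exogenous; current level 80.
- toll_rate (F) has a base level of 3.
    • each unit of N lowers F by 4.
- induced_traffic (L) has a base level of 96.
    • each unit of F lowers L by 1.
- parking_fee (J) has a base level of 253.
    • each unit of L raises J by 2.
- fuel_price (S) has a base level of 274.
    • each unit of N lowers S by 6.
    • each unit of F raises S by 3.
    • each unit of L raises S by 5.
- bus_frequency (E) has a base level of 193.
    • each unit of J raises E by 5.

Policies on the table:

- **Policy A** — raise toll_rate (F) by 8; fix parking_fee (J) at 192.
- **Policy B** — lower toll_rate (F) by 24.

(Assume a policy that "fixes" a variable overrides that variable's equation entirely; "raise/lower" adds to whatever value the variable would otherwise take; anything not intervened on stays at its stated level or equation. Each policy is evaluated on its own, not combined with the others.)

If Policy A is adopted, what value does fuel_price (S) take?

804

Policy A (F + 8, J := 192):
  N = 36
  F = 3 − 4·36 (+8 from intervention) = -133
  L = 96 − (-133) = 229
  S = 274 − 6·36 + 3·(-133) + 5·229 = 804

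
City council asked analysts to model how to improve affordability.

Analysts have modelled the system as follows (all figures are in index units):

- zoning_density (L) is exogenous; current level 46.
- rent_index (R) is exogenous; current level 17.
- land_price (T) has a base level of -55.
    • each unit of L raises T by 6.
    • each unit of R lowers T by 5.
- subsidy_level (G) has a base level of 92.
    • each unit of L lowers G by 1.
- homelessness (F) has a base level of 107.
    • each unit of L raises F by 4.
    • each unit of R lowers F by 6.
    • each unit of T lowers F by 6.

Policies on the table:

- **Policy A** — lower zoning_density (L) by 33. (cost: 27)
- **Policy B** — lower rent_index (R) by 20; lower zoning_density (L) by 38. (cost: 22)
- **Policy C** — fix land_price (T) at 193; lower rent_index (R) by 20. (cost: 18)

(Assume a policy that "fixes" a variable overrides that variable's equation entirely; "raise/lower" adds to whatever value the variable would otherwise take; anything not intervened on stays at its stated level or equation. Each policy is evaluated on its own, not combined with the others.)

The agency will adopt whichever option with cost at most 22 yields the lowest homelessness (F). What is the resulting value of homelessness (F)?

Policy B (R − 20, L − 38):
  L = 46 − 38 = 8
  R = 17 − 20 = -3
  T = -55 + 6·8 − 5·(-3) = 8
  F = 107 + 4·8 − 6·(-3) − 6·8 = 109
Policy C (T := 193, R − 20):
  L = 46
  R = 17 − 20 = -3
  T = 193
  F = 107 + 4·46 − 6·(-3) − 6·193 = -849
Comparing — Policy B: F=109, Policy C: F=-849. Lowest is -849 (Policy C).

-849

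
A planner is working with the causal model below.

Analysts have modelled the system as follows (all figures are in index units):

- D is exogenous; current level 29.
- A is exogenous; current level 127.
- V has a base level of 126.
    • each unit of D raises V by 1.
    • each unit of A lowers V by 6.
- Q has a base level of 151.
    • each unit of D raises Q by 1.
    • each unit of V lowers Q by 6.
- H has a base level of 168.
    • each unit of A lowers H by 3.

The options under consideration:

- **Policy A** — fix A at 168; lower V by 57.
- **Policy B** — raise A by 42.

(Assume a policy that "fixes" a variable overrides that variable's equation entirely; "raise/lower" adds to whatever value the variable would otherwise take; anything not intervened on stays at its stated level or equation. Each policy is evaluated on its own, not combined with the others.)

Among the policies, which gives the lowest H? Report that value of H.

-339

Policy A (A := 168, V − 57):
  A = 168
  H = 168 − 3·168 = -336
Policy B (A + 42):
  A = 127 + 42 = 169
  H = 168 − 3·169 = -339
Comparing — Policy A: H=-336, Policy B: H=-339. Lowest is -339 (Policy B).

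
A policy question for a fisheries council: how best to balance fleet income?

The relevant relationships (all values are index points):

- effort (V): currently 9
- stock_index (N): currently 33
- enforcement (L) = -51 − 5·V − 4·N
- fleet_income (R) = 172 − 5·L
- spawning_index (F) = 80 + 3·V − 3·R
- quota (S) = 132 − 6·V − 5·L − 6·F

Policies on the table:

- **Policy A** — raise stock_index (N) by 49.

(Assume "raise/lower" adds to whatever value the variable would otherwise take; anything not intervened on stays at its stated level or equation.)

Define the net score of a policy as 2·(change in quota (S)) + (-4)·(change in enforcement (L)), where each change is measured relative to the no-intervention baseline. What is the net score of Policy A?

Baseline:
  V = 9
  N = 33
  L = -51 − 5·9 − 4·33 = -228
  R = 172 − 5·(-228) = 1312
  F = 80 + 3·9 − 3·1312 = -3829
  S = 132 − 6·9 − 5·(-228) − 6·(-3829) = 24192
Policy A (N + 49):
  V = 9
  N = 33 + 49 = 82
  L = -51 − 5·9 − 4·82 = -424
  R = 172 − 5·(-424) = 2292
  F = 80 + 3·9 − 3·2292 = -6769
  S = 132 − 6·9 − 5·(-424) − 6·(-6769) = 42812
ΔS = 42812 − 24192 = 18620; ΔL = -424 − (-228) = -196
Score = 2·18620 + (-4)·(-196) = 38024

38024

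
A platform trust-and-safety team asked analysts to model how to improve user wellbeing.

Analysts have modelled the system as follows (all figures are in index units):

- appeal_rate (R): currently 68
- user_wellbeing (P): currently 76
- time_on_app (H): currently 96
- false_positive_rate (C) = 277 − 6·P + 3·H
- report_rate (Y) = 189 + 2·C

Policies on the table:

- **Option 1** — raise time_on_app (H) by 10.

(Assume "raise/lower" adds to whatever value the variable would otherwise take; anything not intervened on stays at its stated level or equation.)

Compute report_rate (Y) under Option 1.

Option 1 (H + 10):
  P = 76
  H = 96 + 10 = 106
  C = 277 − 6·76 + 3·106 = 139
  Y = 189 + 2·139 = 467

467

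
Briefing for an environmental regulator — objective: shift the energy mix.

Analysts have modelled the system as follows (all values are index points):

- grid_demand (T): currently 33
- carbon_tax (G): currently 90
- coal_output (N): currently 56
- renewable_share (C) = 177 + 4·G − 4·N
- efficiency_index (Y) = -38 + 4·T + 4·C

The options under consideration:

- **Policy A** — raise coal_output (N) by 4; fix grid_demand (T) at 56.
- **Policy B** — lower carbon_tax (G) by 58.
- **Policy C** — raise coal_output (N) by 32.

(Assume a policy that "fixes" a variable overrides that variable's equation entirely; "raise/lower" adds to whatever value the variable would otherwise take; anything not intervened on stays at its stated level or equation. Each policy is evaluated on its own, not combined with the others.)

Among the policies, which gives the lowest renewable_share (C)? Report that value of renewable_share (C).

81

Policy A (N + 4, T := 56):
  G = 90
  N = 56 + 4 = 60
  C = 177 + 4·90 − 4·60 = 297
Policy B (G − 58):
  G = 90 − 58 = 32
  N = 56
  C = 177 + 4·32 − 4·56 = 81
Policy C (N + 32):
  G = 90
  N = 56 + 32 = 88
  C = 177 + 4·90 − 4·88 = 185
Comparing — Policy A: C=297, Policy B: C=81, Policy C: C=185. Lowest is 81 (Policy B).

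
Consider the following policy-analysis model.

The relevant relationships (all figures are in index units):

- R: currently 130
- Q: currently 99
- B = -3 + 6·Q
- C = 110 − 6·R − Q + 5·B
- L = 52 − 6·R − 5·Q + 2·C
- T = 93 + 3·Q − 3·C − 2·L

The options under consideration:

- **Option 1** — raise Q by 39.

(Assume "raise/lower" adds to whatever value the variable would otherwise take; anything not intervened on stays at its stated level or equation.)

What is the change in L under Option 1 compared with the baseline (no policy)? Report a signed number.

2067

Baseline:
  R = 130
  Q = 99
  B = -3 + 6·99 = 591
  C = 110 − 6·130 − 99 + 5·591 = 2186
  L = 52 − 6·130 − 5·99 + 2·2186 = 3149
Option 1 (Q + 39):
  R = 130
  Q = 99 + 39 = 138
  B = -3 + 6·138 = 825
  C = 110 − 6·130 − 138 + 5·825 = 3317
  L = 52 − 6·130 − 5·138 + 2·3317 = 5216
Change in L: 5216 − 3149 = 2067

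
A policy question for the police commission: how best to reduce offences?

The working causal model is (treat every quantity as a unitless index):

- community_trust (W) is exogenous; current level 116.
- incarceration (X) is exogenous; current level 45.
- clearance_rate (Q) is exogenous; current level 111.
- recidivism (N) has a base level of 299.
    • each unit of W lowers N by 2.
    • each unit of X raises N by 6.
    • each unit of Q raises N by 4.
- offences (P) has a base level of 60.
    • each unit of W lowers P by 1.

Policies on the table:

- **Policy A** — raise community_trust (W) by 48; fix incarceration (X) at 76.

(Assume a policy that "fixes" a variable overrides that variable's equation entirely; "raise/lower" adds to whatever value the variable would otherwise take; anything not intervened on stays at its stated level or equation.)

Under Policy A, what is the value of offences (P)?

Policy A (W + 48, X := 76):
  W = 116 + 48 = 164
  P = 60 − 164 = -104

-104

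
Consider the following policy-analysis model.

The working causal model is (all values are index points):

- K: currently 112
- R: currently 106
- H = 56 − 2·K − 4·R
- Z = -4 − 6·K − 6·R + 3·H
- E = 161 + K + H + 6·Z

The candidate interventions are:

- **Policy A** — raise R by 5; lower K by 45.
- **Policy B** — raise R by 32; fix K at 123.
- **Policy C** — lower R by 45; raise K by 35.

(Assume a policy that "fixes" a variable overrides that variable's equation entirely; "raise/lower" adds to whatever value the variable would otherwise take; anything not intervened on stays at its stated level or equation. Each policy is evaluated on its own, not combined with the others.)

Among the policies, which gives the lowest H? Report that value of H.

Policy A (R + 5, K − 45):
  K = 112 − 45 = 67
  R = 106 + 5 = 111
  H = 56 − 2·67 − 4·111 = -522
Policy B (R + 32, K := 123):
  K = 123
  R = 106 + 32 = 138
  H = 56 − 2·123 − 4·138 = -742
Policy C (R − 45, K + 35):
  K = 112 + 35 = 147
  R = 106 − 45 = 61
  H = 56 − 2·147 − 4·61 = -482
Comparing — Policy A: H=-522, Policy B: H=-742, Policy C: H=-482. Lowest is -742 (Policy B).

-742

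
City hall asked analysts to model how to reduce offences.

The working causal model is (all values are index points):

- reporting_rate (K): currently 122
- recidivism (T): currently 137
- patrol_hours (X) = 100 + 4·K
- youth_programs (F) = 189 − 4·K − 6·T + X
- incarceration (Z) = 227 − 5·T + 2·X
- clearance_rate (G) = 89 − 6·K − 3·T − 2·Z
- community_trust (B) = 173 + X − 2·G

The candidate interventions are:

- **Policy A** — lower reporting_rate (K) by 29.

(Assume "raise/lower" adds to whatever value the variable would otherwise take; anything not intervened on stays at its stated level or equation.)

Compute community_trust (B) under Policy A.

4349

Policy A (K − 29):
  K = 122 − 29 = 93
  T = 137
  X = 100 + 4·93 = 472
  Z = 227 − 5·137 + 2·472 = 486
  G = 89 − 6·93 − 3·137 − 2·486 = -1852
  B = 173 + 472 − 2·(-1852) = 4349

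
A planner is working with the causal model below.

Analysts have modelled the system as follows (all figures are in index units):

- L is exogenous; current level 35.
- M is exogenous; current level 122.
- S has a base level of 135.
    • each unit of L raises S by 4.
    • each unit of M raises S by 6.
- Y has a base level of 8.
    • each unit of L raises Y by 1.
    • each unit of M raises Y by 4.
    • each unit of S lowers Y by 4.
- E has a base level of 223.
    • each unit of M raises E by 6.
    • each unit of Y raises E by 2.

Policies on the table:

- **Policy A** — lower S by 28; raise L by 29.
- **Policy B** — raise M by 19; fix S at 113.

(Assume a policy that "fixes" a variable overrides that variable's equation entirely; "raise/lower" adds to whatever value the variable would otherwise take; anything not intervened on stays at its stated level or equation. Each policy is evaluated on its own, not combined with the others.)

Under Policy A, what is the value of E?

-6685

Policy A (S − 28, L + 29):
  L = 35 + 29 = 64
  M = 122
  S = 135 + 4·64 + 6·122 (−28 from intervention) = 1095
  Y = 8 + 64 + 4·122 − 4·1095 = -3820
  E = 223 + 6·122 + 2·(-3820) = -6685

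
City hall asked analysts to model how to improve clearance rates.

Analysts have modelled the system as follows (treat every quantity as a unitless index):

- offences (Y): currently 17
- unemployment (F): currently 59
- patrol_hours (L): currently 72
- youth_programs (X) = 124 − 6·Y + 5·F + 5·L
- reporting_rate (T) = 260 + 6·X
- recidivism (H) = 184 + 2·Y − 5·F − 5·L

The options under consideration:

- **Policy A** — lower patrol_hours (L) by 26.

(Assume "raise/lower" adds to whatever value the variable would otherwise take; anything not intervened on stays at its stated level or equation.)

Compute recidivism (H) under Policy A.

-307

Policy A (L − 26):
  Y = 17
  F = 59
  L = 72 − 26 = 46
  H = 184 + 2·17 − 5·59 − 5·46 = -307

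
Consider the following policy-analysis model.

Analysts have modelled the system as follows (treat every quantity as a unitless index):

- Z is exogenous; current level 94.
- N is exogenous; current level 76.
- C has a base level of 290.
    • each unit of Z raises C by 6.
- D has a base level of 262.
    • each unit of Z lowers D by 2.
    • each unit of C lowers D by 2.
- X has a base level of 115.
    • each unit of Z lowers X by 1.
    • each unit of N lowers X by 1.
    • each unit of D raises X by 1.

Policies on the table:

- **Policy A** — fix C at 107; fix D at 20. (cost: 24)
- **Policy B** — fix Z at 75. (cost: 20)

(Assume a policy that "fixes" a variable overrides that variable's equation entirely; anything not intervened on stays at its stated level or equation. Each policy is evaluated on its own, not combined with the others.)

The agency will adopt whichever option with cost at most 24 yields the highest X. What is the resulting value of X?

-35

Policy A (C := 107, D := 20):
  Z = 94
  N = 76
  C = 107
  D = 20
  X = 115 − 94 − 76 + 20 = -35
Policy B (Z := 75):
  Z = 75
  N = 76
  C = 290 + 6·75 = 740
  D = 262 − 2·75 − 2·740 = -1368
  X = 115 − 75 − 76 + (-1368) = -1404
Comparing — Policy A: X=-35, Policy B: X=-1404. Highest is -35 (Policy A).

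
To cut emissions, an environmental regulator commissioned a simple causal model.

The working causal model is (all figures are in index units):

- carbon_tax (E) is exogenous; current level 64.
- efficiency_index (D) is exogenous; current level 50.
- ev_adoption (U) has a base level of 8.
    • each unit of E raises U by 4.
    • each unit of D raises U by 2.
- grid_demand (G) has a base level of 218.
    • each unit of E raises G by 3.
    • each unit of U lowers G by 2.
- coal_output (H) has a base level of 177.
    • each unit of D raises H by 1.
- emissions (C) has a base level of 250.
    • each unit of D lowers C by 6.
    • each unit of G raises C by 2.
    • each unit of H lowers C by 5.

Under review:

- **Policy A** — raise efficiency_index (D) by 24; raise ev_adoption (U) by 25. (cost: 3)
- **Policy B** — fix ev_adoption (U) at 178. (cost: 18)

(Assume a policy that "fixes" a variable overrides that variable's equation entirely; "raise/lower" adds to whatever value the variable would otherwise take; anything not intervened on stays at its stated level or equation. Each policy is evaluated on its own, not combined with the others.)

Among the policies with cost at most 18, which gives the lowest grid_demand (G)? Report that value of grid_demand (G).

Policy A (D + 24, U + 25):
  E = 64
  D = 50 + 24 = 74
  U = 8 + 4·64 + 2·74 (+25 from intervention) = 437
  G = 218 + 3·64 − 2·437 = -464
Policy B (U := 178):
  E = 64
  D = 50
  U = 178
  G = 218 + 3·64 − 2·178 = 54
Comparing — Policy A: G=-464, Policy B: G=54. Lowest is -464 (Policy A).

-464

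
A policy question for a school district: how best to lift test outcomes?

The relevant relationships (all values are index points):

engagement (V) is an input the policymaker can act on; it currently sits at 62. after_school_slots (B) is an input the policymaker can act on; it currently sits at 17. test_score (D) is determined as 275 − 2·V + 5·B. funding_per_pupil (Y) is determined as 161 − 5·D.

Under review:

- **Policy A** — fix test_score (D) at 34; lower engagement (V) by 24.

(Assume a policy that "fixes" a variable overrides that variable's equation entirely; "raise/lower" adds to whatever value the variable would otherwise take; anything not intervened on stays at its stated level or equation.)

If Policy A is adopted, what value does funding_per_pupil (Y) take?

-9

Policy A (D := 34, V − 24):
  V = 62 − 24 = 38
  B = 17
  D = 34
  Y = 161 − 5·34 = -9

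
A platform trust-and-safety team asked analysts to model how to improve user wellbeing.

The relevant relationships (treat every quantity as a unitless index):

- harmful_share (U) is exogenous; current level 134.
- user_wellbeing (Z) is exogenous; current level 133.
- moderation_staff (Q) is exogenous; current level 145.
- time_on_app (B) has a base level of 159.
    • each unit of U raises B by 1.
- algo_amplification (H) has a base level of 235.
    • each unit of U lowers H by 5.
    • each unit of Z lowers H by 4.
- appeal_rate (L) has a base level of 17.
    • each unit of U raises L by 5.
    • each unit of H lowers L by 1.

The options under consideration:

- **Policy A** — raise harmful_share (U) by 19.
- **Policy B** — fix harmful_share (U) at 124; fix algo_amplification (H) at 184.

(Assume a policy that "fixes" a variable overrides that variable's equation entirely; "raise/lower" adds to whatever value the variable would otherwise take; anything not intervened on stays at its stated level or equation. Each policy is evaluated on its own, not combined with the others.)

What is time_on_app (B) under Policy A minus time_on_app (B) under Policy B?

Policy A (U + 19):
  U = 134 + 19 = 153
  B = 159 + 153 = 312
Policy B (U := 124, H := 184):
  U = 124
  B = 159 + 124 = 283
B: 312 − 283 = 29

29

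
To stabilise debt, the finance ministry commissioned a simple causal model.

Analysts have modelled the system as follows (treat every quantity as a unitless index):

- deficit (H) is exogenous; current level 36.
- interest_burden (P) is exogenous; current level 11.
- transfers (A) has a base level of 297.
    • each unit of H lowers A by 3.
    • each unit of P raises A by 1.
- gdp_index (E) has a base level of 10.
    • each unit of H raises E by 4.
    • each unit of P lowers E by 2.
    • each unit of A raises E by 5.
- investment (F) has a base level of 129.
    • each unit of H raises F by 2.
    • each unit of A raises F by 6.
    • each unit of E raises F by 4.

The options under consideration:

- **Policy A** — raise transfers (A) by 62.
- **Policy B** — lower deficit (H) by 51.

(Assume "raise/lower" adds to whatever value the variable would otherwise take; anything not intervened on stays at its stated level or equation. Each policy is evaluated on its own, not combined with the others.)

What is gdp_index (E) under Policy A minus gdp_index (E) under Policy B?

Policy A (A + 62):
  H = 36
  P = 11
  A = 297 − 3·36 + 11 (+62 from intervention) = 262
  E = 10 + 4·36 − 2·11 + 5·262 = 1442
Policy B (H − 51):
  H = 36 − 51 = -15
  P = 11
  A = 297 − 3·(-15) + 11 = 353
  E = 10 + 4·(-15) − 2·11 + 5·353 = 1693
E: 1442 − 1693 = -251

-251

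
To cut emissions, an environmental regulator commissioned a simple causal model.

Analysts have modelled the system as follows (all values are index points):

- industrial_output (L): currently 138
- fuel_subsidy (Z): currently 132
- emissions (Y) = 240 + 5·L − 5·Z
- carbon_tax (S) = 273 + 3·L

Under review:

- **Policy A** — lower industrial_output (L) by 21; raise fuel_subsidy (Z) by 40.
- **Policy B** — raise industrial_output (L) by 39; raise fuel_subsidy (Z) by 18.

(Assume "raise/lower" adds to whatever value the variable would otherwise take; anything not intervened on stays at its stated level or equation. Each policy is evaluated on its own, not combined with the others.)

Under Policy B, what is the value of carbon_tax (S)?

Policy B (L + 39, Z + 18):
  L = 138 + 39 = 177
  S = 273 + 3·177 = 804

804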